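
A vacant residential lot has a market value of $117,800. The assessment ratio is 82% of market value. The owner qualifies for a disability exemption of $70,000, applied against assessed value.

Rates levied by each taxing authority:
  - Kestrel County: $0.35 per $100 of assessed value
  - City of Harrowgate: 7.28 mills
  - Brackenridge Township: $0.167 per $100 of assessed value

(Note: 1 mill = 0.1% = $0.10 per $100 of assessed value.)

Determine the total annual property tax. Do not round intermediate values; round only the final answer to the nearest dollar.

Assessed value = $117,800 × 0.82 = $96,596
Taxable value = $96,596 − $70,000 = $26,596
Kestrel County: $26,596 × 0.0035 = $93.086
City of Harrowgate: $26,596 × 0.00728 = $193.61888
Brackenridge Township: $26,596 × 0.00167 = $44.41532
Total = $331.1202

$331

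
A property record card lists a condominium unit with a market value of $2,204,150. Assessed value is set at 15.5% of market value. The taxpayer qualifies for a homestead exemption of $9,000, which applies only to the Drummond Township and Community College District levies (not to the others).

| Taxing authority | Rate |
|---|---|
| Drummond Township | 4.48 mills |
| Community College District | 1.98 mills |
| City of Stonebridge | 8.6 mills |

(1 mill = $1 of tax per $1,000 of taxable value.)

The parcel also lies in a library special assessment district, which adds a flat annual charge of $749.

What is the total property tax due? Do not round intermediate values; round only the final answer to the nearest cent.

$5,836.01

Assessed value = $2,204,150 × 0.155 = $341,643.25
Drummond Township: ($341,643.25 − $9,000) × 0.00448 = $332,643.25 × 0.00448 = $1,490.24176
Community College District: ($341,643.25 − $9,000) × 0.00198 = $332,643.25 × 0.00198 = $658.633635
City of Stonebridge: $341,643.25 × 0.0086 = $2,938.13195
Levies subtotal = $5,087.007345
Total = $5,087.007345 + $749 = $5,836.007345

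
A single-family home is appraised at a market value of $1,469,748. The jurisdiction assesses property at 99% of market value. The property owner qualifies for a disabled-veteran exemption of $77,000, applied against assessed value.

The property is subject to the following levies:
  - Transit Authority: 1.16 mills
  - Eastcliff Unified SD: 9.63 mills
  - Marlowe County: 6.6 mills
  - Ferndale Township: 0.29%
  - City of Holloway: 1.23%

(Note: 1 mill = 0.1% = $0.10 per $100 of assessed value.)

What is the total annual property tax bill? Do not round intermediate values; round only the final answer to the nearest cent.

Assessed value = $1,469,748 × 0.99 = $1,455,050.52
Taxable value = $1,455,050.52 − $77,000 = $1,378,050.52
Transit Authority: $1,378,050.52 × 0.00116 = $1,598.5386032
Eastcliff Unified SD: $1,378,050.52 × 0.00963 = $13,270.6265076
Marlowe County: $1,378,050.52 × 0.0066 = $9,095.133432
Ferndale Township: $1,378,050.52 × 0.0029 = $3,996.346508
City of Holloway: $1,378,050.52 × 0.0123 = $16,950.021396
Total = $44,910.6664468

$44,910.67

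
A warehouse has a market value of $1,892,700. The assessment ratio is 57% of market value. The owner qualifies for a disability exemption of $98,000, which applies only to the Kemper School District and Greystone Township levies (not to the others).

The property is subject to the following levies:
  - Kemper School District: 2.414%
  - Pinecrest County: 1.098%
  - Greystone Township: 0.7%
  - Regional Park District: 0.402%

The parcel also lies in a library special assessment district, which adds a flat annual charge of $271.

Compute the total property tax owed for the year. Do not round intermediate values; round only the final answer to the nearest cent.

Assessed value = $1,892,700 × 0.57 = $1,078,839
Kemper School District: ($1,078,839 − $98,000) × 0.02414 = $980,839 × 0.02414 = $23,677.45346
Pinecrest County: $1,078,839 × 0.01098 = $11,845.65222
Greystone Township: ($1,078,839 − $98,000) × 0.007 = $980,839 × 0.007 = $6,865.873
Regional Park District: $1,078,839 × 0.00402 = $4,336.93278
Levies subtotal = $46,725.91146
Total = $46,725.91146 + $271 = $46,996.91146

$46,996.91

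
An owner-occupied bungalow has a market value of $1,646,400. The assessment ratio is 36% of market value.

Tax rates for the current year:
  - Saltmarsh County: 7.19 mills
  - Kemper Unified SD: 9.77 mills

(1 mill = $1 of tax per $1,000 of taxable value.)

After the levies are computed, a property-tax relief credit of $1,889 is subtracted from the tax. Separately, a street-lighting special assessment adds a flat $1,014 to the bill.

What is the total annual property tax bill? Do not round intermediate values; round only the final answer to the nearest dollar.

Assessed value = $1,646,400 × 0.36 = $592,704
Saltmarsh County: $592,704 × 0.00719 = $4,261.54176
Kemper Unified SD: $592,704 × 0.00977 = $5,790.71808
Levies subtotal = $10,052.25984
After credit = $10,052.25984 − $1,889 = $8,163.25984
Total = $8,163.25984 + $1,014 = $9,177.25984

$9,177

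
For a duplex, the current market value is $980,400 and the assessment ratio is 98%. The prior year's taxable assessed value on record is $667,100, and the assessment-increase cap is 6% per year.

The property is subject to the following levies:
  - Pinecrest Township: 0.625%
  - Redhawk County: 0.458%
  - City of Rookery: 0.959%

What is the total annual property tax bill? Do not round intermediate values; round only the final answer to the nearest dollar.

$14,440

Uncapped assessed value = $980,400 × 0.98 = $960,792
Cap limit = $667,100 × 1.06 = $707,126
Taxable assessed value = min($960,792, $707,126) = $707,126 (cap binds)
Pinecrest Township: $707,126 × 0.00625 = $4,419.5375
Redhawk County: $707,126 × 0.00458 = $3,238.63708
City of Rookery: $707,126 × 0.00959 = $6,781.33834
Total = $14,439.51292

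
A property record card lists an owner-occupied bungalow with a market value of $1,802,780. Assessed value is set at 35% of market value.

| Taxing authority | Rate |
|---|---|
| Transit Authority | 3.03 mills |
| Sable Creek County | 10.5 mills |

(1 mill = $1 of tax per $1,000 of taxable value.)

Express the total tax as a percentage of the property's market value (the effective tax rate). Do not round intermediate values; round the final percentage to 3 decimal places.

Assessed value = $1,802,780 × 0.35 = $630,973
Transit Authority: $630,973 × 0.00303 = $1,911.84819
Sable Creek County: $630,973 × 0.0105 = $6,625.2165
Total tax = $8,537.06469
Effective rate = $8,537.06469 ÷ $1,802,780 = 0.474% of market value

0.474%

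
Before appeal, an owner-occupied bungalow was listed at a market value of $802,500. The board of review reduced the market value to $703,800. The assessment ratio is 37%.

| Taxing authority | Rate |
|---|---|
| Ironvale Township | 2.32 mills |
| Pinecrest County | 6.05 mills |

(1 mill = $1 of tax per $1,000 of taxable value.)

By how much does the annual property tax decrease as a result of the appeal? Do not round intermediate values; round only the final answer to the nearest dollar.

$306

Old assessed value = $802,500 × 0.37 = $296,925
New assessed value = $703,800 × 0.37 = $260,406
Combined rate = 0.00232 + 0.00605 = 0.00837
Old tax = $296,925 × 0.00837 = $2,485.26225
New tax = $260,406 × 0.00837 = $2,179.59822
Reduction = $2,485.26225 − $2,179.59822 = $305.66403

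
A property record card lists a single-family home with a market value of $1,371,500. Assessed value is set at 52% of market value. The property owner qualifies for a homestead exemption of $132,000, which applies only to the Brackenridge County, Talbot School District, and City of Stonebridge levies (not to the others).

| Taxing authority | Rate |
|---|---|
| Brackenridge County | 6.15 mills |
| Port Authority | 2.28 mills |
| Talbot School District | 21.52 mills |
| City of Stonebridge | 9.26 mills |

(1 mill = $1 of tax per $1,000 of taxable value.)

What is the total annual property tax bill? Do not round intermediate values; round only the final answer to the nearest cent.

Assessed value = $1,371,500 × 0.52 = $713,180
Brackenridge County: ($713,180 − $132,000) × 0.00615 = $581,180 × 0.00615 = $3,574.257
Port Authority: $713,180 × 0.00228 = $1,626.0504
Talbot School District: ($713,180 − $132,000) × 0.02152 = $581,180 × 0.02152 = $12,506.9936
City of Stonebridge: ($713,180 − $132,000) × 0.00926 = $581,180 × 0.00926 = $5,381.7268
Total = $23,089.0278

$23,089.03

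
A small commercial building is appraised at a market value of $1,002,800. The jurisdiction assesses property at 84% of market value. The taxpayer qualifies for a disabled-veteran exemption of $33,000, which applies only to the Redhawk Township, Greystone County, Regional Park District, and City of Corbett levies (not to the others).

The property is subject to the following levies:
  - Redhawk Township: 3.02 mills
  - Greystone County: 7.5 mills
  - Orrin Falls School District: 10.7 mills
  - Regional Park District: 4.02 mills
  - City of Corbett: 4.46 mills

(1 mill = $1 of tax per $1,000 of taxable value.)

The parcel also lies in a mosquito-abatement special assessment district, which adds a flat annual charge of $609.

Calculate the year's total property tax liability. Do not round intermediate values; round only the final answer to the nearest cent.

Assessed value = $1,002,800 × 0.84 = $842,352
Redhawk Township: ($842,352 − $33,000) × 0.00302 = $809,352 × 0.00302 = $2,444.24304
Greystone County: ($842,352 − $33,000) × 0.0075 = $809,352 × 0.0075 = $6,070.14
Orrin Falls School District: $842,352 × 0.0107 = $9,013.1664
Regional Park District: ($842,352 − $33,000) × 0.00402 = $809,352 × 0.00402 = $3,253.59504
City of Corbett: ($842,352 − $33,000) × 0.00446 = $809,352 × 0.00446 = $3,609.70992
Levies subtotal = $24,390.8544
Total = $24,390.8544 + $609 = $24,999.8544

$24,999.85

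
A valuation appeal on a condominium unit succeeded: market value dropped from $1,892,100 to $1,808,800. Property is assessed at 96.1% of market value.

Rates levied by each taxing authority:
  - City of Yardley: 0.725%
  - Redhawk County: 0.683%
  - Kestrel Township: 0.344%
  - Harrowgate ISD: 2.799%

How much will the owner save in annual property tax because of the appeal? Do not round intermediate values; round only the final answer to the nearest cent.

Old assessed value = $1,892,100 × 0.961 = $1,818,308.1
New assessed value = $1,808,800 × 0.961 = $1,738,256.8
Combined rate = 0.00725 + 0.00683 + 0.00344 + 0.02799 = 0.04551
Old tax = $1,818,308.1 × 0.04551 = $82,751.201631
New tax = $1,738,256.8 × 0.04551 = $79,108.066968
Reduction = $82,751.201631 − $79,108.066968 = $3,643.134663

$3,643.13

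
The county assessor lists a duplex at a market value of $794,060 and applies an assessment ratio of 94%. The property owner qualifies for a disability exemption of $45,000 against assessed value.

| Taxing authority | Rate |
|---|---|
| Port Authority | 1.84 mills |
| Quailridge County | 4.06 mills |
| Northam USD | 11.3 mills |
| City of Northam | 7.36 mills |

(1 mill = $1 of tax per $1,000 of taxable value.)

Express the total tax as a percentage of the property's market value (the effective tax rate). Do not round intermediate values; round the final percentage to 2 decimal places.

Assessed value = $794,060 × 0.94 = $746,416.4
Taxable value = $746,416.4 − $45,000 = $701,416.4
Port Authority: $701,416.4 × 0.00184 = $1,290.606176
Quailridge County: $701,416.4 × 0.00406 = $2,847.750584
Northam USD: $701,416.4 × 0.0113 = $7,926.00532
City of Northam: $701,416.4 × 0.00736 = $5,162.424704
Total tax = $17,226.786784
Effective rate = $17,226.786784 ÷ $794,060 = 2.17% of market value

2.17%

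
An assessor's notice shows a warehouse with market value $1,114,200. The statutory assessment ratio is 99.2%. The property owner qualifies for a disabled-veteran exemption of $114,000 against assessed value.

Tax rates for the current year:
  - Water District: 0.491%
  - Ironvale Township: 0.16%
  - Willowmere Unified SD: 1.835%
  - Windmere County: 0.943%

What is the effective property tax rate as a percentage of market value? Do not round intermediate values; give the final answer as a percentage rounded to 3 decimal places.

Assessed value = $1,114,200 × 0.992 = $1,105,286.4
Taxable value = $1,105,286.4 − $114,000 = $991,286.4
Water District: $991,286.4 × 0.00491 = $4,867.216224
Ironvale Township: $991,286.4 × 0.0016 = $1,586.05824
Willowmere Unified SD: $991,286.4 × 0.01835 = $18,190.10544
Windmere County: $991,286.4 × 0.00943 = $9,347.830752
Total tax = $33,991.210656
Effective rate = $33,991.210656 ÷ $1,114,200 = 3.051% of market value

3.051%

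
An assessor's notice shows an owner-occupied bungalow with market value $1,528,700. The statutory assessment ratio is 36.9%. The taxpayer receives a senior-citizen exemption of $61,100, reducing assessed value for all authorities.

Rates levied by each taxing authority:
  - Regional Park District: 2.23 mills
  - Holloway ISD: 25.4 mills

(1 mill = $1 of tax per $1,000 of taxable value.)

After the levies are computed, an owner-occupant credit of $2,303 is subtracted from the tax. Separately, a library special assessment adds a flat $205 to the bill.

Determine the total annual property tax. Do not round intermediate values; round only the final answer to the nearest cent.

Assessed value = $1,528,700 × 0.369 = $564,090.3
Taxable value = $564,090.3 − $61,100 = $502,990.3
Regional Park District: $502,990.3 × 0.00223 = $1,121.668369
Holloway ISD: $502,990.3 × 0.0254 = $12,775.95362
Levies subtotal = $13,897.621989
After credit = $13,897.621989 − $2,303 = $11,594.621989
Total = $11,594.621989 + $205 = $11,799.621989

$11,799.62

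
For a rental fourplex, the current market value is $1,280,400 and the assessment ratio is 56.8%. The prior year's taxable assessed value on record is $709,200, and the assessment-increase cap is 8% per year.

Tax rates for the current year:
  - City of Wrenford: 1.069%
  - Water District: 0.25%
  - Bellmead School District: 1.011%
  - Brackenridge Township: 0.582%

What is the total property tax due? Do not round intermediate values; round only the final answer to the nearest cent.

$21,178.02

Uncapped assessed value = $1,280,400 × 0.568 = $727,267.2
Cap limit = $709,200 × 1.08 = $765,936
Taxable assessed value = min($727,267.2, $765,936) = $727,267.2 (cap does not bind)
City of Wrenford: $727,267.2 × 0.01069 = $7,774.486368
Water District: $727,267.2 × 0.0025 = $1,818.168
Bellmead School District: $727,267.2 × 0.01011 = $7,352.671392
Brackenridge Township: $727,267.2 × 0.00582 = $4,232.695104
Total = $21,178.020864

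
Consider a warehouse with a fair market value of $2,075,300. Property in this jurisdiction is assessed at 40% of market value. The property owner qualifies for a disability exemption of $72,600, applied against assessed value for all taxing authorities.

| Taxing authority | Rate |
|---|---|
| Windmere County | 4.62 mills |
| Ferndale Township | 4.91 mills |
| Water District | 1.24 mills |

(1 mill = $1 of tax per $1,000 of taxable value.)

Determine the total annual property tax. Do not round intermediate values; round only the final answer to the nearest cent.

Assessed value = $2,075,300 × 0.4 = $830,120
Taxable value = $830,120 − $72,600 = $757,520
Windmere County: $757,520 × 0.00462 = $3,499.7424
Ferndale Township: $757,520 × 0.00491 = $3,719.4232
Water District: $757,520 × 0.00124 = $939.3248
Total = $3,499.7424 + $3,719.4232 + $939.3248 = $8,158.4904

$8,158.49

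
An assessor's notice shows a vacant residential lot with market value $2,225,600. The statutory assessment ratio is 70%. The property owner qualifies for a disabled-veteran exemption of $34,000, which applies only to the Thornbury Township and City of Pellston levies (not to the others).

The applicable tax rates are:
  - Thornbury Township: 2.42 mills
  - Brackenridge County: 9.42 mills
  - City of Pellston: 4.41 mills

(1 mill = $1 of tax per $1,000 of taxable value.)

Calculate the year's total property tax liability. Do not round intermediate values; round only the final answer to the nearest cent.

$25,083.98

Assessed value = $2,225,600 × 0.7 = $1,557,920
Thornbury Township: ($1,557,920 − $34,000) × 0.00242 = $1,523,920 × 0.00242 = $3,687.8864
Brackenridge County: $1,557,920 × 0.00942 = $14,675.6064
City of Pellston: ($1,557,920 − $34,000) × 0.00441 = $1,523,920 × 0.00441 = $6,720.4872
Total = $25,083.98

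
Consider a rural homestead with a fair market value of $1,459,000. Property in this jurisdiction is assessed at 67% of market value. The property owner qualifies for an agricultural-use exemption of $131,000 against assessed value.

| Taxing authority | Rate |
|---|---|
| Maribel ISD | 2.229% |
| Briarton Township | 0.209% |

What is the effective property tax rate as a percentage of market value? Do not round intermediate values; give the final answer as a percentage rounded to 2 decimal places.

1.41%

Assessed value = $1,459,000 × 0.67 = $977,530
Taxable value = $977,530 − $131,000 = $846,530
Maribel ISD: $846,530 × 0.02229 = $18,869.1537
Briarton Township: $846,530 × 0.00209 = $1,769.2477
Total tax = $20,638.4014
Effective rate = $20,638.4014 ÷ $1,459,000 = 1.41% of market value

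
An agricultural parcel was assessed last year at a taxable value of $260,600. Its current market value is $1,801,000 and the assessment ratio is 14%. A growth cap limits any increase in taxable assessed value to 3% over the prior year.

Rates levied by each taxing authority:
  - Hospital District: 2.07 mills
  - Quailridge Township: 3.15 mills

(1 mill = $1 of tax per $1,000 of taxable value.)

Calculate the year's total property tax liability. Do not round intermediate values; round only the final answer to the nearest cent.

Uncapped assessed value = $1,801,000 × 0.14 = $252,140
Cap limit = $260,600 × 1.03 = $268,418
Taxable assessed value = min($252,140, $268,418) = $252,140 (cap does not bind)
Hospital District: $252,140 × 0.00207 = $521.9298
Quailridge Township: $252,140 × 0.00315 = $794.241
Total = $1,316.1708

$1,316.17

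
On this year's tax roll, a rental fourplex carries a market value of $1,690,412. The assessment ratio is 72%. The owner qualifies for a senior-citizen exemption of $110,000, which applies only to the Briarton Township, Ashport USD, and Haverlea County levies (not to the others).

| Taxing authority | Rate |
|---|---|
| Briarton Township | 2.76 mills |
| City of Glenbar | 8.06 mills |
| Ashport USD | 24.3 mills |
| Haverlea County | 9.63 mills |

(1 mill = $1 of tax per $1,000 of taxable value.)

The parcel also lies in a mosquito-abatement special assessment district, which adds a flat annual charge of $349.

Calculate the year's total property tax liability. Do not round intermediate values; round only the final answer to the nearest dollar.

Assessed value = $1,690,412 × 0.72 = $1,217,096.64
Briarton Township: ($1,217,096.64 − $110,000) × 0.00276 = $1,107,096.64 × 0.00276 = $3,055.5867264
City of Glenbar: $1,217,096.64 × 0.00806 = $9,809.7989184
Ashport USD: ($1,217,096.64 − $110,000) × 0.0243 = $1,107,096.64 × 0.0243 = $26,902.448352
Haverlea County: ($1,217,096.64 − $110,000) × 0.00963 = $1,107,096.64 × 0.00963 = $10,661.3406432
Levies subtotal = $50,429.17464
Total = $50,429.17464 + $349 = $50,778.17464

$50,778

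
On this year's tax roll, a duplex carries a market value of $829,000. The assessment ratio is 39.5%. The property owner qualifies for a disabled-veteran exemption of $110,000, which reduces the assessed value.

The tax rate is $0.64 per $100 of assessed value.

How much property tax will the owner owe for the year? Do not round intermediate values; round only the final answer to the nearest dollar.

Assessed value = $829,000 × 0.395 = $327,455
Taxable value = $327,455 − $110,000 = $217,455
Tax = $217,455 × 0.0064 = $1,391.712

$1,392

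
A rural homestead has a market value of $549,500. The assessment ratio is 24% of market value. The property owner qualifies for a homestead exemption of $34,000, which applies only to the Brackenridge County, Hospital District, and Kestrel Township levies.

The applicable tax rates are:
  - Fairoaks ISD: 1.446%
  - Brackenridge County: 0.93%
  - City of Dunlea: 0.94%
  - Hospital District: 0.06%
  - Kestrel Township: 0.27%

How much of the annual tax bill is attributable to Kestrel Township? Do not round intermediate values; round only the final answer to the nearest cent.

$264.28

Assessed value = $549,500 × 0.24 = $131,880
Kestrel Township taxable value = $131,880 − $34,000 = $97,880
Kestrel Township levy = $97,880 × 0.0027 = $264.276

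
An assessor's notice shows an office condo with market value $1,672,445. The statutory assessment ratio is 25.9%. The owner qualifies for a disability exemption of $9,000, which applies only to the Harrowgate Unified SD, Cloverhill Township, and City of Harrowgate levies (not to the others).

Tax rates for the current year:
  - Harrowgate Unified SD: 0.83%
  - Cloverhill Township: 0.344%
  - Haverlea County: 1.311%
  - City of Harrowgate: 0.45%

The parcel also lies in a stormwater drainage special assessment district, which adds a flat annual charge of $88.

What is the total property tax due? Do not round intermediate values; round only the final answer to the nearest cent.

Assessed value = $1,672,445 × 0.259 = $433,163.255
Harrowgate Unified SD: ($433,163.255 − $9,000) × 0.0083 = $424,163.255 × 0.0083 = $3,520.5550165
Cloverhill Township: ($433,163.255 − $9,000) × 0.00344 = $424,163.255 × 0.00344 = $1,459.1215972
Haverlea County: $433,163.255 × 0.01311 = $5,678.77027305
City of Harrowgate: ($433,163.255 − $9,000) × 0.0045 = $424,163.255 × 0.0045 = $1,908.7346475
Levies subtotal = $12,567.18153425
Total = $12,567.18153425 + $88 = $12,655.18153425

$12,655.18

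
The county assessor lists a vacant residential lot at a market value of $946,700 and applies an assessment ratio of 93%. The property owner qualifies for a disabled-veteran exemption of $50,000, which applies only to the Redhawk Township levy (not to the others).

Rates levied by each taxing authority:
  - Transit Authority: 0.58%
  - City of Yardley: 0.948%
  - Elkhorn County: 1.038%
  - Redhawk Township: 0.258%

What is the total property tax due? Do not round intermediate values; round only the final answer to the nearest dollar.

Assessed value = $946,700 × 0.93 = $880,431
Transit Authority: $880,431 × 0.0058 = $5,106.4998
City of Yardley: $880,431 × 0.00948 = $8,346.48588
Elkhorn County: $880,431 × 0.01038 = $9,138.87378
Redhawk Township: ($880,431 − $50,000) × 0.00258 = $830,431 × 0.00258 = $2,142.51198
Total = $24,734.37144

$24,734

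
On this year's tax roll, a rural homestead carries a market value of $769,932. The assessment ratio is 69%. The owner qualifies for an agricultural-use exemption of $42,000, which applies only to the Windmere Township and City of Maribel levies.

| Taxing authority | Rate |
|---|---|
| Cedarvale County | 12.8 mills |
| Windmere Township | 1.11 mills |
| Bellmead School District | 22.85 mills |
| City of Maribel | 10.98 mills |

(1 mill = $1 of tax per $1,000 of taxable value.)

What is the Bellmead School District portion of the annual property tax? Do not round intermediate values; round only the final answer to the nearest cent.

Assessed value = $769,932 × 0.69 = $531,253.08
Bellmead School District taxable value = $531,253.08 (exemption does not apply)
Bellmead School District levy = $531,253.08 × 0.02285 = $12,139.132878

$12,139.13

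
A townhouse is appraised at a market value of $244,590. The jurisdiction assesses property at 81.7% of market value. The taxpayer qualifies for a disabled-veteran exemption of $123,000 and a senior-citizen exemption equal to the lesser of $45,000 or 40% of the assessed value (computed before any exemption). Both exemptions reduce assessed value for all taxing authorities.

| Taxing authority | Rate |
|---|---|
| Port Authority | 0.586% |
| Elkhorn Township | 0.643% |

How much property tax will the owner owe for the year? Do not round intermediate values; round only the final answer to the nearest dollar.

Assessed value = $244,590 × 0.817 = $199,830.03
Senior-citizen exemption = min($45,000, 40% × $199,830.03) = min($45,000, $79,932.012) = $45,000 (dollar cap binds)
Taxable value = $199,830.03 − $123,000 − $45,000 = $31,830.03
Port Authority: $31,830.03 × 0.00586 = $186.5239758
Elkhorn Township: $31,830.03 × 0.00643 = $204.6670929
Total = $391.1910687

$391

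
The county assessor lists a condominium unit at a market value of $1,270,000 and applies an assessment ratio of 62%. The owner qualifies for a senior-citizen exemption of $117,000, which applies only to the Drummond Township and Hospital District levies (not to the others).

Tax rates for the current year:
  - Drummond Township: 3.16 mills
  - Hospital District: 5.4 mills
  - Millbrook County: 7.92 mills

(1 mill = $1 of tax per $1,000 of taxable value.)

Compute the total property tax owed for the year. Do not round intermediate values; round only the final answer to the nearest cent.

Assessed value = $1,270,000 × 0.62 = $787,400
Drummond Township: ($787,400 − $117,000) × 0.00316 = $670,400 × 0.00316 = $2,118.464
Hospital District: ($787,400 − $117,000) × 0.0054 = $670,400 × 0.0054 = $3,620.16
Millbrook County: $787,400 × 0.00792 = $6,236.208
Total = $11,974.832

$11,974.83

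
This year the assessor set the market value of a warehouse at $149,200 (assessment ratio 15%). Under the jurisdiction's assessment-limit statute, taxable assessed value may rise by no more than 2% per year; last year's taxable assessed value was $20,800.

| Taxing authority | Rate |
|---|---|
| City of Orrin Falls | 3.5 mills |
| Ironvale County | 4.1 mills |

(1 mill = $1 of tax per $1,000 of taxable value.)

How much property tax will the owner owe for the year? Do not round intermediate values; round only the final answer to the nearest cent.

$161.24

Uncapped assessed value = $149,200 × 0.15 = $22,380
Cap limit = $20,800 × 1.02 = $21,216
Taxable assessed value = min($22,380, $21,216) = $21,216 (cap binds)
City of Orrin Falls: $21,216 × 0.0035 = $74.256
Ironvale County: $21,216 × 0.0041 = $86.9856
Total = $161.2416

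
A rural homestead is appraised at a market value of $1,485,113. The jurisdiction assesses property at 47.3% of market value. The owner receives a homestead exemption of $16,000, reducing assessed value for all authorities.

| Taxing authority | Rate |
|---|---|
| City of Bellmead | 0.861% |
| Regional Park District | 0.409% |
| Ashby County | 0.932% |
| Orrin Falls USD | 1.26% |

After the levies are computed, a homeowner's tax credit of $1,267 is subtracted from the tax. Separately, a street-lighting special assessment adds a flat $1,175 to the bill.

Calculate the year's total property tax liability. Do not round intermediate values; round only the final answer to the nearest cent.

$23,673.19

Assessed value = $1,485,113 × 0.473 = $702,458.449
Taxable value = $702,458.449 − $16,000 = $686,458.449
City of Bellmead: $686,458.449 × 0.00861 = $5,910.40724589
Regional Park District: $686,458.449 × 0.00409 = $2,807.61505641
Ashby County: $686,458.449 × 0.00932 = $6,397.79274468
Orrin Falls USD: $686,458.449 × 0.0126 = $8,649.3764574
Levies subtotal = $23,765.19150438
After credit = $23,765.19150438 − $1,267 = $22,498.19150438
Total = $22,498.19150438 + $1,175 = $23,673.19150438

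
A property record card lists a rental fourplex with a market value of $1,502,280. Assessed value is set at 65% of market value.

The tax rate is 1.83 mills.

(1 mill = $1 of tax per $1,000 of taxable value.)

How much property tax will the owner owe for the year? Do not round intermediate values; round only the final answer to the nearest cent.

Assessed value = $1,502,280 × 0.65 = $976,482
Tax = $976,482 × 0.00183 = $1,786.96206

$1,786.96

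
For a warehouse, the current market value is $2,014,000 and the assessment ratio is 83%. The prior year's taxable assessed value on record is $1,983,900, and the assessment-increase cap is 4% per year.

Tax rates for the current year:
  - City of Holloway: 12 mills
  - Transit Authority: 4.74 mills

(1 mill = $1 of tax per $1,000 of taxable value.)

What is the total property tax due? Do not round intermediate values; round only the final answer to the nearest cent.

Uncapped assessed value = $2,014,000 × 0.83 = $1,671,620
Cap limit = $1,983,900 × 1.04 = $2,063,256
Taxable assessed value = min($1,671,620, $2,063,256) = $1,671,620 (cap does not bind)
City of Holloway: $1,671,620 × 0.012 = $20,059.44
Transit Authority: $1,671,620 × 0.00474 = $7,923.4788
Total = $27,982.9188

$27,982.92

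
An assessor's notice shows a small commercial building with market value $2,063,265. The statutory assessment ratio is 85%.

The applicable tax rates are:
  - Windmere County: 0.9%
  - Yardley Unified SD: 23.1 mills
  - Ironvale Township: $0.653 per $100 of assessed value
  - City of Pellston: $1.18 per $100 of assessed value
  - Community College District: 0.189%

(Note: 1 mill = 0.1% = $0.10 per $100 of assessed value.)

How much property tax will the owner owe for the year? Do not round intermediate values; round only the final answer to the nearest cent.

$91,757.52

Assessed value = $2,063,265 × 0.85 = $1,753,775.25
Windmere County: $1,753,775.25 × 0.009 = $15,783.97725
Yardley Unified SD: $1,753,775.25 × 0.0231 = $40,512.208275
Ironvale Township: $1,753,775.25 × 0.00653 = $11,452.1523825
City of Pellston: $1,753,775.25 × 0.0118 = $20,694.54795
Community College District: $1,753,775.25 × 0.00189 = $3,314.6352225
Total = $91,757.52108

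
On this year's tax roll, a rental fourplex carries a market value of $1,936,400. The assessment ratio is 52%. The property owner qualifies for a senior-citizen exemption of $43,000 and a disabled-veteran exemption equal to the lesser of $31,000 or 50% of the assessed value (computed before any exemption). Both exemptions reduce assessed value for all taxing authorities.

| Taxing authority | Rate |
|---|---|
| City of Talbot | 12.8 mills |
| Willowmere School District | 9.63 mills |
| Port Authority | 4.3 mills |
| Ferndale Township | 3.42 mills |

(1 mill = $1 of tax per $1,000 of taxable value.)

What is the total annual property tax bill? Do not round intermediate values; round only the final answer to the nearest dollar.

Assessed value = $1,936,400 × 0.52 = $1,006,928
Disabled-veteran exemption = min($31,000, 50% × $1,006,928) = min($31,000, $503,464) = $31,000 (dollar cap binds)
Taxable value = $1,006,928 − $43,000 − $31,000 = $932,928
City of Talbot: $932,928 × 0.0128 = $11,941.4784
Willowmere School District: $932,928 × 0.00963 = $8,984.09664
Port Authority: $932,928 × 0.0043 = $4,011.5904
Ferndale Township: $932,928 × 0.00342 = $3,190.61376
Total = $28,127.7792

$28,128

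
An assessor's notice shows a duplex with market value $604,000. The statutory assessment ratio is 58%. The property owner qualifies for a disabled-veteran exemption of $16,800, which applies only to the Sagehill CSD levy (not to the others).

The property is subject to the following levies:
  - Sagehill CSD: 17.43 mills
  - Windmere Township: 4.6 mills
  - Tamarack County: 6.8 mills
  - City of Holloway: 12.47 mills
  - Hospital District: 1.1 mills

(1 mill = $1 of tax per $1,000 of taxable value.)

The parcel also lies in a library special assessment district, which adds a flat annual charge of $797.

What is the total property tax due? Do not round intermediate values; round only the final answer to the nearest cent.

Assessed value = $604,000 × 0.58 = $350,320
Sagehill CSD: ($350,320 − $16,800) × 0.01743 = $333,520 × 0.01743 = $5,813.2536
Windmere Township: $350,320 × 0.0046 = $1,611.472
Tamarack County: $350,320 × 0.0068 = $2,382.176
City of Holloway: $350,320 × 0.01247 = $4,368.4904
Hospital District: $350,320 × 0.0011 = $385.352
Levies subtotal = $14,560.744
Total = $14,560.744 + $797 = $15,357.744

$15,357.74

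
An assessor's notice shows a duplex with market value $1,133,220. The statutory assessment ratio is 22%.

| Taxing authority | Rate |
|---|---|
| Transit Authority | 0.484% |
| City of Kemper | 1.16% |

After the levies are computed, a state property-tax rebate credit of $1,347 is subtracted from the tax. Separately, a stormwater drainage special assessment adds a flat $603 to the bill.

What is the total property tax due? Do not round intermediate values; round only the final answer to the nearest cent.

$3,354.63

Assessed value = $1,133,220 × 0.22 = $249,308.4
Transit Authority: $249,308.4 × 0.00484 = $1,206.652656
City of Kemper: $249,308.4 × 0.0116 = $2,891.97744
Levies subtotal = $4,098.630096
After credit = $4,098.630096 − $1,347 = $2,751.630096
Total = $2,751.630096 + $603 = $3,354.630096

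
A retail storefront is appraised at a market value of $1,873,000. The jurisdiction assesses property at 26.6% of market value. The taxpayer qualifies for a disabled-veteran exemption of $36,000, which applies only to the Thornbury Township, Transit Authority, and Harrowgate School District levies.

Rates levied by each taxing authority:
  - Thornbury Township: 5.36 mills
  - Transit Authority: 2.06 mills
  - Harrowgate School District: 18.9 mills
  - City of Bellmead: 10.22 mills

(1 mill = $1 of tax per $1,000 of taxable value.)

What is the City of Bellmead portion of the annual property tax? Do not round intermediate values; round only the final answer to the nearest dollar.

$5,092

Assessed value = $1,873,000 × 0.266 = $498,218
City of Bellmead taxable value = $498,218 (exemption does not apply)
City of Bellmead levy = $498,218 × 0.01022 = $5,091.78796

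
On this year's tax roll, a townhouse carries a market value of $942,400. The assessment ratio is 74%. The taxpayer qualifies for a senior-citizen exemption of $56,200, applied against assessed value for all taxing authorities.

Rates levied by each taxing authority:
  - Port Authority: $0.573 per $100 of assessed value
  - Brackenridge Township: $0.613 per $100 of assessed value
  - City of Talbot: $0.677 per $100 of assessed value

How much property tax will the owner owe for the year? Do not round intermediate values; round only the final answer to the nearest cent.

Assessed value = $942,400 × 0.74 = $697,376
Taxable value = $697,376 − $56,200 = $641,176
Port Authority: $641,176 × 0.00573 = $3,673.93848
Brackenridge Township: $641,176 × 0.00613 = $3,930.40888
City of Talbot: $641,176 × 0.00677 = $4,340.76152
Total = $3,673.93848 + $3,930.40888 + $4,340.76152 = $11,945.10888

$11,945.11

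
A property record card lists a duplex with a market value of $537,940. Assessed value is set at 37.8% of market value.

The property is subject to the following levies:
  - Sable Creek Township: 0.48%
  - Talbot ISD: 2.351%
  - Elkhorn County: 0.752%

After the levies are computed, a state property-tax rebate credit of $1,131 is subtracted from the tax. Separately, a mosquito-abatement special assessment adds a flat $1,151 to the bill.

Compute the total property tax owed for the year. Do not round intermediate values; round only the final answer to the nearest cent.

$7,305.72

Assessed value = $537,940 × 0.378 = $203,341.32
Sable Creek Township: $203,341.32 × 0.0048 = $976.038336
Talbot ISD: $203,341.32 × 0.02351 = $4,780.5544332
Elkhorn County: $203,341.32 × 0.00752 = $1,529.1267264
Levies subtotal = $7,285.7194956
After credit = $7,285.7194956 − $1,131 = $6,154.7194956
Total = $6,154.7194956 + $1,151 = $7,305.7194956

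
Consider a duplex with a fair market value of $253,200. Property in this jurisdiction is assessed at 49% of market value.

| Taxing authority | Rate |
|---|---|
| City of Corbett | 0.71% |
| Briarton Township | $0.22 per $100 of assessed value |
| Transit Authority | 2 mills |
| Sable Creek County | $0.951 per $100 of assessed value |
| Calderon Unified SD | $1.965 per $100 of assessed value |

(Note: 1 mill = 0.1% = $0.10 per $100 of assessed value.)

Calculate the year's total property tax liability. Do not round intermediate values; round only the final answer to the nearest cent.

$5,019.79

Assessed value = $253,200 × 0.49 = $124,068
City of Corbett: $124,068 × 0.0071 = $880.8828
Briarton Township: $124,068 × 0.0022 = $272.9496
Transit Authority: $124,068 × 0.002 = $248.136
Sable Creek County: $124,068 × 0.00951 = $1,179.88668
Calderon Unified SD: $124,068 × 0.01965 = $2,437.9362
Total = $5,019.79128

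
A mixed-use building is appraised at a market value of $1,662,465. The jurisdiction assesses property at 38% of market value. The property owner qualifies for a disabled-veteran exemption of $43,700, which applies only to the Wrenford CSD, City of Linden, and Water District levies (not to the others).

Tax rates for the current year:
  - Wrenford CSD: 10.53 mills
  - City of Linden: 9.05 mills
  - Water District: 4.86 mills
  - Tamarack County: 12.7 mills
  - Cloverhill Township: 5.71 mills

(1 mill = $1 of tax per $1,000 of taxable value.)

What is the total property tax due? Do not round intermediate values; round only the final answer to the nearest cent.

Assessed value = $1,662,465 × 0.38 = $631,736.7
Wrenford CSD: ($631,736.7 − $43,700) × 0.01053 = $588,036.7 × 0.01053 = $6,192.026451
City of Linden: ($631,736.7 − $43,700) × 0.00905 = $588,036.7 × 0.00905 = $5,321.732135
Water District: ($631,736.7 − $43,700) × 0.00486 = $588,036.7 × 0.00486 = $2,857.858362
Tamarack County: $631,736.7 × 0.0127 = $8,023.05609
Cloverhill Township: $631,736.7 × 0.00571 = $3,607.216557
Total = $26,001.889595

$26,001.89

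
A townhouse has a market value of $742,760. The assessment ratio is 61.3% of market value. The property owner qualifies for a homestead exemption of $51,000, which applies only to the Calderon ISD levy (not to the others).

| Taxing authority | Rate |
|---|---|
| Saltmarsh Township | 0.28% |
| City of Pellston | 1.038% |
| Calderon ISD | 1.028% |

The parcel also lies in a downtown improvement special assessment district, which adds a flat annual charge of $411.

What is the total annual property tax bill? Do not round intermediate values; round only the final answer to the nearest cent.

Assessed value = $742,760 × 0.613 = $455,311.88
Saltmarsh Township: $455,311.88 × 0.0028 = $1,274.873264
City of Pellston: $455,311.88 × 0.01038 = $4,726.1373144
Calderon ISD: ($455,311.88 − $51,000) × 0.01028 = $404,311.88 × 0.01028 = $4,156.3261264
Levies subtotal = $10,157.3367048
Total = $10,157.3367048 + $411 = $10,568.3367048

$10,568.34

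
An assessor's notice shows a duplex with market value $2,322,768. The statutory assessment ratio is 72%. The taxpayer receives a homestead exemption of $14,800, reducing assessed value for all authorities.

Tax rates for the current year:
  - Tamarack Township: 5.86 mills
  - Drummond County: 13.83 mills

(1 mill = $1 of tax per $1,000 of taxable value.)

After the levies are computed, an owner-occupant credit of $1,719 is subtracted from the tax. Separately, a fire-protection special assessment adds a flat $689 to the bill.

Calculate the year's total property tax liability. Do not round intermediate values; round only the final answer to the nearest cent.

Assessed value = $2,322,768 × 0.72 = $1,672,392.96
Taxable value = $1,672,392.96 − $14,800 = $1,657,592.96
Tamarack Township: $1,657,592.96 × 0.00586 = $9,713.4947456
Drummond County: $1,657,592.96 × 0.01383 = $22,924.5106368
Levies subtotal = $32,638.0053824
After credit = $32,638.0053824 − $1,719 = $30,919.0053824
Total = $30,919.0053824 + $689 = $31,608.0053824

$31,608.01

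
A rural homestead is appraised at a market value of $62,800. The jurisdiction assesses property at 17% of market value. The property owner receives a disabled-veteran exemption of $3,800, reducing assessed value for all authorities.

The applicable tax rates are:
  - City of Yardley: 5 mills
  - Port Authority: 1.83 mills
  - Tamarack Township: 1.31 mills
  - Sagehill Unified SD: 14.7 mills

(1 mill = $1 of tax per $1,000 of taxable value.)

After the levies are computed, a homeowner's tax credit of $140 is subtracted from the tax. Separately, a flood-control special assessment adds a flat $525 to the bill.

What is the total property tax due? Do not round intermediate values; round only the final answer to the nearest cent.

$542.05

Assessed value = $62,800 × 0.17 = $10,676
Taxable value = $10,676 − $3,800 = $6,876
City of Yardley: $6,876 × 0.005 = $34.38
Port Authority: $6,876 × 0.00183 = $12.58308
Tamarack Township: $6,876 × 0.00131 = $9.00756
Sagehill Unified SD: $6,876 × 0.0147 = $101.0772
Levies subtotal = $157.04784
After credit = $157.04784 − $140 = $17.04784
Total = $17.04784 + $525 = $542.04784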